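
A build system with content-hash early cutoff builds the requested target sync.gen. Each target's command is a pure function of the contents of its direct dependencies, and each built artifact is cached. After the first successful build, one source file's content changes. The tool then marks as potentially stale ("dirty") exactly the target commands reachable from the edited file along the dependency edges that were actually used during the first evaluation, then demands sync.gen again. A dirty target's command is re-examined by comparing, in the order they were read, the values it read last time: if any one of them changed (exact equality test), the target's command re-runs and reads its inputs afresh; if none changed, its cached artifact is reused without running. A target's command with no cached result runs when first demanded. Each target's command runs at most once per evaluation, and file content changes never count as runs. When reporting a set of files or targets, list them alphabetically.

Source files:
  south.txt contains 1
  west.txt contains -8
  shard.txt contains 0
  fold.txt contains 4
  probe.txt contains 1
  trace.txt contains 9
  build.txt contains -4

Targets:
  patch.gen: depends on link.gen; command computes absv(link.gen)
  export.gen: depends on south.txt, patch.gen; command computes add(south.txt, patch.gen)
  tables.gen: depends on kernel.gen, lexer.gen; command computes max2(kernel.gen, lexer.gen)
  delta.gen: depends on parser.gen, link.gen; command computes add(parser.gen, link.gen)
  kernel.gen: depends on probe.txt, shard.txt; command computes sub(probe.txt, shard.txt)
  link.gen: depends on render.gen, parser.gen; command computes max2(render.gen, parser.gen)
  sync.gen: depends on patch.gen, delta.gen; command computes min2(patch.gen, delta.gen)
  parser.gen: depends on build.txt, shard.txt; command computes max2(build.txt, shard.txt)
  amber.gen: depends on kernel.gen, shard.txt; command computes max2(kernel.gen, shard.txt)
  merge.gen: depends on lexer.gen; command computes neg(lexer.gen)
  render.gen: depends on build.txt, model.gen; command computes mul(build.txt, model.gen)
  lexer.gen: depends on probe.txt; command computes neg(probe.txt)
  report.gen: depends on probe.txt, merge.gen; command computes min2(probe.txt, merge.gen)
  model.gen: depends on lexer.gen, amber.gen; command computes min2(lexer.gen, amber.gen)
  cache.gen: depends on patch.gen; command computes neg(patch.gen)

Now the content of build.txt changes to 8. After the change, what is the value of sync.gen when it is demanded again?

New value of sync.gen: 8.

First evaluation (everything demanded from the output):
  kernel.gen = sub(1, 0) = 1
  amber.gen = max2(1, 0) = 1
  lexer.gen = neg(1) = -1
  model.gen = min2(-1, 1) = -1
  parser.gen = max2(-4, 0) = 0
  render.gen = mul(-4, -1) = 4
  link.gen = max2(4, 0) = 4
  delta.gen = add(0, 4) = 4
  patch.gen = absv(4) = 4
  sync.gen = min2(4, 4) = 4

Propagation after the edit:
  parser.gen: runs — build.txt -4->8; result 8.
  render.gen: runs — build.txt -4->8; result -8.
  link.gen: runs — render.gen 4->-8; parser.gen 0->8; result 8.
  delta.gen: runs — parser.gen 0->8; link.gen 4->8; result 16.
  patch.gen: runs — link.gen 4->8; result 8.
  sync.gen: runs — patch.gen 4->8; delta.gen 4->16; result 8.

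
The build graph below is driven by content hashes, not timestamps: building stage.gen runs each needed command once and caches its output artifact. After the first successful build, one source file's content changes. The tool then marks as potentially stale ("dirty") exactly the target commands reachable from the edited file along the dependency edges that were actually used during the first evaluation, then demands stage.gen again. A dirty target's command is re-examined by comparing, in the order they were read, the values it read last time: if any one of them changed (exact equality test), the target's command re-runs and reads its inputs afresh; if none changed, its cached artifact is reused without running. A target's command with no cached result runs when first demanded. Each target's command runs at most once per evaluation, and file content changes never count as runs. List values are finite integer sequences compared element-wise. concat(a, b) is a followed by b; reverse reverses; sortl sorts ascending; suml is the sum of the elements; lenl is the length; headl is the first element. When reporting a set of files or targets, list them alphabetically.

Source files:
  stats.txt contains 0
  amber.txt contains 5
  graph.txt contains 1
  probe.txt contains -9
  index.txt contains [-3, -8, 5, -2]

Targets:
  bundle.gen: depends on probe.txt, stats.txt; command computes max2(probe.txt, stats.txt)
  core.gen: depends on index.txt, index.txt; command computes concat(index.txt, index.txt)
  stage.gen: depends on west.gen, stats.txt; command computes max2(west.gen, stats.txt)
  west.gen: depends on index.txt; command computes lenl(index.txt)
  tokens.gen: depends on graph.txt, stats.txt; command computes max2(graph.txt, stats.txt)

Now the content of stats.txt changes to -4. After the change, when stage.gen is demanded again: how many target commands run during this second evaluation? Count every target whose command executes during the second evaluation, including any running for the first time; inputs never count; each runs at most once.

Initial pass — values computed on the first demand:
  west.gen = lenl([-3, -8, 5, -2]) = 4
  stage.gen = max2(4, 0) = 4

Second demand — change propagation:
  stage.gen: re-runs because stats.txt 0->-4; new result 4 (unchanged).

Run set: stage.gen (1 run).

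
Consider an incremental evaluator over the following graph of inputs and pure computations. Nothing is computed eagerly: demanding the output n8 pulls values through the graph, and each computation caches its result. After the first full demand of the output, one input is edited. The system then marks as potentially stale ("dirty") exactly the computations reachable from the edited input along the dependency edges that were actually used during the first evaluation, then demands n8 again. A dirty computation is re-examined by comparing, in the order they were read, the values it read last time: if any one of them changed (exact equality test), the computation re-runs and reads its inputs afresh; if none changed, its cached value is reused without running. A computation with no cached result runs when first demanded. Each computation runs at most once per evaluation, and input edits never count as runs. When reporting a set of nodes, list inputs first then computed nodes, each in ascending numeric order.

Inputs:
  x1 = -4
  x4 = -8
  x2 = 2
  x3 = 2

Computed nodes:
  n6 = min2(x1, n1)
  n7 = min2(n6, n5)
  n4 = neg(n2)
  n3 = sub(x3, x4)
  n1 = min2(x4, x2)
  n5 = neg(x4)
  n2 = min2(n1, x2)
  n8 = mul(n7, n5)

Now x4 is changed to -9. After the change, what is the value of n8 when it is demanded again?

Initial pass — values computed on the first demand:
  n1 = min2(-8, 2) = -8
  n5 = neg(-8) = 8
  n6 = min2(-4, -8) = -8
  n7 = min2(-8, 8) = -8
  n8 = mul(-8, 8) = -64

Second demand — change propagation:
  n1: re-runs because x4 -8->-9; new result -9.
  n5: re-runs because x4 -8->-9; new result 9.
  n6: re-runs because n1 -8->-9; new result -9.
  n7: re-runs because n6 -8->-9; n5 8->9; new result -9.
  n8: re-runs because n7 -8->-9; n5 8->9; new result -81.

n8 now evaluates to -81.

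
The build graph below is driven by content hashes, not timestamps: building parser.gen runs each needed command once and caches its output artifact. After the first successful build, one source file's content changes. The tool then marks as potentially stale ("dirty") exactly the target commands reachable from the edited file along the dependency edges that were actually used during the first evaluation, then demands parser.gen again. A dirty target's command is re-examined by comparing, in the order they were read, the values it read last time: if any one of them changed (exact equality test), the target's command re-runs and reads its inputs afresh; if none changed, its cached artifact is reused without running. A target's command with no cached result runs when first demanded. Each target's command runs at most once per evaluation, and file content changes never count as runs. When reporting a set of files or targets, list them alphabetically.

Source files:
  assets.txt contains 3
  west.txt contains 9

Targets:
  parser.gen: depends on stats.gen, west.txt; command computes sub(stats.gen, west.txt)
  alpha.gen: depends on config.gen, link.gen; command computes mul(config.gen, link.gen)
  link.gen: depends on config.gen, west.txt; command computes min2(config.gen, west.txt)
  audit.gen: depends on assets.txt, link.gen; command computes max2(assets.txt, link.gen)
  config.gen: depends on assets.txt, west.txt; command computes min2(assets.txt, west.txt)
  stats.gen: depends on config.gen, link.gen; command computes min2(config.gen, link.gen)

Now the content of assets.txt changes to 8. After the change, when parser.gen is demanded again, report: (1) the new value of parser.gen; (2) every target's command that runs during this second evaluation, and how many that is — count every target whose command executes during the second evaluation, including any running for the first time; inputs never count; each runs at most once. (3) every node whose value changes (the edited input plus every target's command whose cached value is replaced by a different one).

parser.gen now evaluates to -1.
Run set: config.gen, link.gen, parser.gen, stats.gen (4 run).
Changed values: assets.txt, config.gen, link.gen, parser.gen, stats.gen.

Initial pass — values computed on the first demand:
  config.gen = min2(3, 9) = 3
  link.gen = min2(3, 9) = 3
  stats.gen = min2(3, 3) = 3
  parser.gen = sub(3, 9) = -6

Second demand — change propagation:
  config.gen: re-runs because assets.txt 3->8; new result 8.
  link.gen: re-runs because config.gen 3->8; new result 8.
  stats.gen: re-runs because config.gen 3->8; link.gen 3->8; new result 8.
  parser.gen: re-runs because stats.gen 3->8; new result -1.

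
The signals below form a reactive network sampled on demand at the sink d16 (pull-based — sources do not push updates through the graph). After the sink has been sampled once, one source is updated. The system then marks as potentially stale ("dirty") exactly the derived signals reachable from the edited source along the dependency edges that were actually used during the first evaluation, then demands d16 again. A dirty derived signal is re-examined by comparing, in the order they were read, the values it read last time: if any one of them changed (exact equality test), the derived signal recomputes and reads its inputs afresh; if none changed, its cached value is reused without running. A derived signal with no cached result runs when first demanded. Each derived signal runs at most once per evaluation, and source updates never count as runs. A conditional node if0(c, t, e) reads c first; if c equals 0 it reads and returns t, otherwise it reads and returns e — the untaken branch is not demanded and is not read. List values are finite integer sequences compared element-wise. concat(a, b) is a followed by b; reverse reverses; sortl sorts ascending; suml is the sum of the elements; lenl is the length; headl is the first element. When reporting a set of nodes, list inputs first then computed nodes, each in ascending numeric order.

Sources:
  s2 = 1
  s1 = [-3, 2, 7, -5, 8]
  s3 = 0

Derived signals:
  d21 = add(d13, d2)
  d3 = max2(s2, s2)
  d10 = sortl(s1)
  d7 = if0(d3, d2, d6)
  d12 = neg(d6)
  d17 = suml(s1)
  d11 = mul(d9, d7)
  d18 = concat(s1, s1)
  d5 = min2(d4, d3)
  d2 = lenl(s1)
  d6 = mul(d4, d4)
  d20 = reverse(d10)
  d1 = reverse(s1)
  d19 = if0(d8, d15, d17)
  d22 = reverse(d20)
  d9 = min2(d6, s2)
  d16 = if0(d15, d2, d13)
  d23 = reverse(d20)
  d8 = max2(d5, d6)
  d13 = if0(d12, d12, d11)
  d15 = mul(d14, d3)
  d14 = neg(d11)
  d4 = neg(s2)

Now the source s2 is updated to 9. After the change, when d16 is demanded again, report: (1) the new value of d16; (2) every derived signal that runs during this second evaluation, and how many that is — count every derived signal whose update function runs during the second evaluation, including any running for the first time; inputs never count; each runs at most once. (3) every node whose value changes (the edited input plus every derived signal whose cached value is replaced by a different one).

d16 now evaluates to 729.
Run set: d3, d4, d6, d7, d9, d11, d12, d13, d14, d15, d16 (11 run).
Changed values: s2, d3, d4, d6, d7, d9, d11, d12, d13, d14, d15, d16.

Initial pass — values computed on the first demand:
  d3 = max2(1, 1) = 1
  d4 = neg(1) = -1
  d6 = mul(-1, -1) = 1
  d7 = if0(d3=1 -> else branch d6) = 1
  d9 = min2(1, 1) = 1
  d11 = mul(1, 1) = 1
  d12 = neg(1) = -1
  d13 = if0(d12=-1 -> else branch d11) = 1
  d14 = neg(1) = -1
  d15 = mul(-1, 1) = -1
  d16 = if0(d15=-1 -> else branch d13) = 1

Second demand — change propagation:
  d3: re-runs because s2 1->9; s2 1->9; new result 9.
  d4: re-runs because s2 1->9; new result -9.
  d6: re-runs because d4 -1->-9; d4 -1->-9; new result 81.
  d7: re-runs because d3 1->9; d6 1->81; new result 81.
  d9: re-runs because d6 1->81; s2 1->9; new result 9.
  d11: re-runs because d9 1->9; d7 1->81; new result 729.
  d12: re-runs because d6 1->81; new result -81.
  d13: re-runs because d12 -1->-81; d11 1->729; new result 729.
  d14: re-runs because d11 1->729; new result -729.
  d15: re-runs because d14 -1->-729; d3 1->9; new result -6561.
  d16: re-runs because d15 -1->-6561; d13 1->729; new result 729.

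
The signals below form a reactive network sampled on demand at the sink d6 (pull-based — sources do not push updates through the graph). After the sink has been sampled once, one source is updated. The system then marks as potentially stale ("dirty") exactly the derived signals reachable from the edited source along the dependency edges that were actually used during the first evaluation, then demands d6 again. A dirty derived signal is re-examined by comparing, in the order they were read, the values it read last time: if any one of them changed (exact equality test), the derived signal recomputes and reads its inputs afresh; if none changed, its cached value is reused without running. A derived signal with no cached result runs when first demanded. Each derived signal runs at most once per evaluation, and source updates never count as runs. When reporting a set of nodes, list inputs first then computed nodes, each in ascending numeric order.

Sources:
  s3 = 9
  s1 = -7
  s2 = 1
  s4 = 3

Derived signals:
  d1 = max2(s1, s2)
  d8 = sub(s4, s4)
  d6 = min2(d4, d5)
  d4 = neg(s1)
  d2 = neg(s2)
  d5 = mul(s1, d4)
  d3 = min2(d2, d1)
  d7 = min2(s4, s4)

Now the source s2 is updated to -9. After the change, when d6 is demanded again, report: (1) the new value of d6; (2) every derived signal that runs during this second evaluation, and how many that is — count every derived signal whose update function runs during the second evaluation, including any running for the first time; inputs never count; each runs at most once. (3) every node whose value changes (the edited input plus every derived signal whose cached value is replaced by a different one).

Initial pass — values computed on the first demand:
  d4 = neg(-7) = 7
  d5 = mul(-7, 7) = -49
  d6 = min2(7, -49) = -49

Second demand — change propagation:
  no demanded computation ever read s2, so the edit dirties nothing and nothing runs.

The important point: nothing the output needs ever reads s2, so the edit is invisible to it.

d6 now evaluates to -49.
Run set: none (0 run).
Changed values: s2.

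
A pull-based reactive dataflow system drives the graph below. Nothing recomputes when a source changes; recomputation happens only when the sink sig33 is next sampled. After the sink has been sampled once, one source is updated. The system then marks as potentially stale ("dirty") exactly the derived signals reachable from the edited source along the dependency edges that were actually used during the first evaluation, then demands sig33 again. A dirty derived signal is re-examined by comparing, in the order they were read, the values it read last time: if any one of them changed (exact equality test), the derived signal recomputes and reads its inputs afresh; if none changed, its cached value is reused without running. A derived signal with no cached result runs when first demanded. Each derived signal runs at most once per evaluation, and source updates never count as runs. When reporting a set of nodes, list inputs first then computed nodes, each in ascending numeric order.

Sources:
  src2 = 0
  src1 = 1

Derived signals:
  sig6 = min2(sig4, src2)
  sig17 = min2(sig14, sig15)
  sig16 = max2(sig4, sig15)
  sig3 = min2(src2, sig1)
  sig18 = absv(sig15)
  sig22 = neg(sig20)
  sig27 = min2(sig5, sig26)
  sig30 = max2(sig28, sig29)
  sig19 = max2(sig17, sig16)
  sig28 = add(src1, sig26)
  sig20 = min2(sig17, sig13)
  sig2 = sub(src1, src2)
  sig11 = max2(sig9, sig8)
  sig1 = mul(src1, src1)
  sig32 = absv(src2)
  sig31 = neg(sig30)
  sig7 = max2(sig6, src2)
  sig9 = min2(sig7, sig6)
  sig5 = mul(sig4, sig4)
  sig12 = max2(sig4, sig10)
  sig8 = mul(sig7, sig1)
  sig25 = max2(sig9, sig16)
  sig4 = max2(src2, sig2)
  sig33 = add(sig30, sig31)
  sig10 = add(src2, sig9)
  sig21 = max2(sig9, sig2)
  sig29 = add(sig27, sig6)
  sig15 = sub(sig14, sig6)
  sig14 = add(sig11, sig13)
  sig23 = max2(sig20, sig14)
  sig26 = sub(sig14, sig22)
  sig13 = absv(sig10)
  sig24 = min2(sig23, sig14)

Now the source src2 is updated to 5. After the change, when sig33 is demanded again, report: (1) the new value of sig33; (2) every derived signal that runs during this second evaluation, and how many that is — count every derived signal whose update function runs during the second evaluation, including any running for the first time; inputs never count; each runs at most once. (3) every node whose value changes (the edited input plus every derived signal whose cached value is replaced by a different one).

First evaluation (everything demanded from the output):
  sig1 = mul(1, 1) = 1
  sig2 = sub(1, 0) = 1
  sig4 = max2(0, 1) = 1
  sig5 = mul(1, 1) = 1
  sig6 = min2(1, 0) = 0
  sig7 = max2(0, 0) = 0
  sig8 = mul(0, 1) = 0
  sig9 = min2(0, 0) = 0
  sig10 = add(0, 0) = 0
  sig11 = max2(0, 0) = 0
  sig13 = absv(0) = 0
  sig14 = add(0, 0) = 0
  sig15 = sub(0, 0) = 0
  sig17 = min2(0, 0) = 0
  sig20 = min2(0, 0) = 0
  sig22 = neg(0) = 0
  sig26 = sub(0, 0) = 0
  sig27 = min2(1, 0) = 0
  sig28 = add(1, 0) = 1
  sig29 = add(0, 0) = 0
  sig30 = max2(1, 0) = 1
  sig31 = neg(1) = -1
  sig33 = add(1, -1) = 0

Propagation after the edit:
  sig2: runs — src2 0->5; result -4.
  sig4: runs — src2 0->5; sig2 1->-4; result 5.
  sig5: runs — sig4 1->5; sig4 1->5; result 25.
  sig6: runs — sig4 1->5; src2 0->5; result 5.
  sig7: runs — sig6 0->5; src2 0->5; result 5.
  sig8: runs — sig7 0->5; result 5.
  sig9: runs — sig7 0->5; sig6 0->5; result 5.
  sig10: runs — src2 0->5; sig9 0->5; result 10.
  sig11: runs — sig9 0->5; sig8 0->5; result 5.
  sig13: runs — sig10 0->10; result 10.
  sig14: runs — sig11 0->5; sig13 0->10; result 15.
  sig15: runs — sig14 0->15; sig6 0->5; result 10.
  sig17: runs — sig14 0->15; sig15 0->10; result 10.
  sig20: runs — sig17 0->10; sig13 0->10; result 10.
  sig22: runs — sig20 0->10; result -10.
  sig26: runs — sig14 0->15; sig22 0->-10; result 25.
  sig27: runs — sig5 1->25; sig26 0->25; result 25.
  sig28: runs — sig26 0->25; result 26.
  sig29: runs — sig27 0->25; sig6 0->5; result 30.
  sig30: runs — sig28 1->26; sig29 0->30; result 30.
  sig31: runs — sig30 1->30; result -30.
  sig33: runs — sig30 1->30; sig31 -1->-30; result 0 (same value as before).

New value of sig33: 0.
Derived signals that run: sig2, sig4, sig5, sig6, sig7, sig8, sig9, sig10, sig11, sig13, sig14, sig15, sig17, sig20, sig22, sig26, sig27, sig28, sig29, sig30, sig31, sig33 — 22 in total.
Values that change: src2, sig2, sig4, sig5, sig6, sig7, sig8, sig9, sig10, sig11, sig13, sig14, sig15, sig17, sig20, sig22, sig26, sig27, sig28, sig29, sig30, sig31.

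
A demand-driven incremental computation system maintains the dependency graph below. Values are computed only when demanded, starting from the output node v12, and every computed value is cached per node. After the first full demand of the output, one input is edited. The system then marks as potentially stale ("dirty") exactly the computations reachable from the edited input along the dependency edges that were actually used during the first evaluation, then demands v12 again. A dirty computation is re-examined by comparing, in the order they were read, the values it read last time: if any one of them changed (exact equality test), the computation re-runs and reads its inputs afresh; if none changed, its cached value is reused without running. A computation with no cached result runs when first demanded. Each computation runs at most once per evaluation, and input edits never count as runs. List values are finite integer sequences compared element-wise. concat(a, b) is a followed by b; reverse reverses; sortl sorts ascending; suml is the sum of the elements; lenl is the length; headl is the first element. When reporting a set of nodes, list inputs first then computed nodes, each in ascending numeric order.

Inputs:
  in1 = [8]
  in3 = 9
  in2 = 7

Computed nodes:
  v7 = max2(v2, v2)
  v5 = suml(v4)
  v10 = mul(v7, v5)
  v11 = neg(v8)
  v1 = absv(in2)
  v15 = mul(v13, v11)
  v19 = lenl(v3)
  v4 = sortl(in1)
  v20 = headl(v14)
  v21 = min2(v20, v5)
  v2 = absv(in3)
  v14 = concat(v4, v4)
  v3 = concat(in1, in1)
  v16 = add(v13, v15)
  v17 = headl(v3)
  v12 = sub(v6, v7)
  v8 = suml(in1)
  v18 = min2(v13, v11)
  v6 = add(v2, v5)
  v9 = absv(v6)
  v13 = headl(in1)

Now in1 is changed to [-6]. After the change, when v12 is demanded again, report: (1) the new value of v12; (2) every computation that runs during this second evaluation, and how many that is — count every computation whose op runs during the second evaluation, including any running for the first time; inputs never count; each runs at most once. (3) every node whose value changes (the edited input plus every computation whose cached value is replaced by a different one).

New value of v12: -6.
Computations that run: v4, v5, v6, v12 — 4 in total.
Values that change: in1, v4, v5, v6, v12.

First evaluation (everything demanded from the output):
  v2 = absv(9) = 9
  v4 = sortl([8]) = [8]
  v5 = suml([8]) = 8
  v6 = add(9, 8) = 17
  v7 = max2(9, 9) = 9
  v12 = sub(17, 9) = 8

Propagation after the edit:
  v4: runs — in1 [8]->[-6]; result [-6].
  v5: runs — v4 [8]->[-6]; result -6.
  v6: runs — v5 8->-6; result 3.
  v12: runs — v6 17->3; result -6.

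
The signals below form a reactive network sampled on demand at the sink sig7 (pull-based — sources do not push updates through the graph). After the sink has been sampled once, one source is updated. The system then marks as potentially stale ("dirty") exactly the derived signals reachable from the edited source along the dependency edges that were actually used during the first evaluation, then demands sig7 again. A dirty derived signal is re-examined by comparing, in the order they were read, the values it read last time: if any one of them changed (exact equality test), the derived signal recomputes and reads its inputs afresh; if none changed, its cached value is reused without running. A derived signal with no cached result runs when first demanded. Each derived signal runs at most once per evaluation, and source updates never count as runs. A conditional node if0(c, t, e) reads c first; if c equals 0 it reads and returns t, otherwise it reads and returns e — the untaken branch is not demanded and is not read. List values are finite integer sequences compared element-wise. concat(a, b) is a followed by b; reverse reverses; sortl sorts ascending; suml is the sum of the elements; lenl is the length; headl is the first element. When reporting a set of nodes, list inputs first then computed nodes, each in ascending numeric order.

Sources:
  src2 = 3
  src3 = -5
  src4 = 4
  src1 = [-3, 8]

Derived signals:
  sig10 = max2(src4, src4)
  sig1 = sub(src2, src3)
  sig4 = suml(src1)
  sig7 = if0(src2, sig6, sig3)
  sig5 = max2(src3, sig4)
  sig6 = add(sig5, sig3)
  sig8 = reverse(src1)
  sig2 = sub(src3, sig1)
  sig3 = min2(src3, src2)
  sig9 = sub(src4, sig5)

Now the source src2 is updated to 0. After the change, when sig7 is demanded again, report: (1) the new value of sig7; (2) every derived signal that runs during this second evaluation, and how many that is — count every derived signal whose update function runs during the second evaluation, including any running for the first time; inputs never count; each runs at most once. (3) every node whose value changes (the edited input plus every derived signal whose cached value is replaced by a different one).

sig7 now evaluates to 0.
Run set: sig3, sig4, sig5, sig6, sig7 (5 run).
Changed values: src2, sig7.
The important point: the flipped condition pulls in fresh nodes; sig4, sig5, sig6 run for the first time.

Initial pass — values computed on the first demand:
  sig3 = min2(-5, 3) = -5
  sig7 = if0(src2=3 -> else branch sig3) = -5

Second demand — change propagation:
  sig3: re-runs because src2 3->0; new result -5 (unchanged).
  sig4: newly demanded (no cache) — executes and yields 5.
  sig5: newly demanded (no cache) — executes and yields 5.
  sig6: newly demanded (no cache) — executes and yields 0.
  sig7: re-runs because src2 3->0; new result 0.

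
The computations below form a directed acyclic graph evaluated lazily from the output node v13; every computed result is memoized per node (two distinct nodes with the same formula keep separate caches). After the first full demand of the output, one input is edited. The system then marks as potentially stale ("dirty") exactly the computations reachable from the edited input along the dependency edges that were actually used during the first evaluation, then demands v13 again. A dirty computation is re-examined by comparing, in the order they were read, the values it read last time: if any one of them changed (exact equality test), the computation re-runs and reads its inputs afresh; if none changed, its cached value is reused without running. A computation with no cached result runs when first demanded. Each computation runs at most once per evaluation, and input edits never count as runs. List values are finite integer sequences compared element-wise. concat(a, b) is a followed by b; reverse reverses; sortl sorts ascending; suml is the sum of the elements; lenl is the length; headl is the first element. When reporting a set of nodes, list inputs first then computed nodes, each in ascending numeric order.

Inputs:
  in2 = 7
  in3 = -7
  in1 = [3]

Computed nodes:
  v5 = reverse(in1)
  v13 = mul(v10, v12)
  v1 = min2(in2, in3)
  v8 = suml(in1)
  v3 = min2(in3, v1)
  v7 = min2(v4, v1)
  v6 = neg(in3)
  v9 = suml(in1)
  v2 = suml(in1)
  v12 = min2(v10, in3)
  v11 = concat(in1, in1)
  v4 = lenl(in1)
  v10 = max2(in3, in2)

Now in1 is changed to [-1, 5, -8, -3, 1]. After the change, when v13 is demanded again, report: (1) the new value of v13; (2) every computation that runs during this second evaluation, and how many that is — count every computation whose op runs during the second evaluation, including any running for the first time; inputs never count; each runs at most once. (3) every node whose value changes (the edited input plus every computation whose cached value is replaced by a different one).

Demanding v13 again yields -49.
0 computations run: none.
The nodes whose values change: in1.
Note the shortcut — in1 feeds only undemanded nodes, so no recomputation happens.

First demand of the output computes:
  v10 = max2(-7, 7) = 7
  v12 = min2(7, -7) = -7
  v13 = mul(7, -7) = -49

After the edit, cleaning proceeds:
  in1 only reaches undemanded nodes; the second demand re-runs nothing.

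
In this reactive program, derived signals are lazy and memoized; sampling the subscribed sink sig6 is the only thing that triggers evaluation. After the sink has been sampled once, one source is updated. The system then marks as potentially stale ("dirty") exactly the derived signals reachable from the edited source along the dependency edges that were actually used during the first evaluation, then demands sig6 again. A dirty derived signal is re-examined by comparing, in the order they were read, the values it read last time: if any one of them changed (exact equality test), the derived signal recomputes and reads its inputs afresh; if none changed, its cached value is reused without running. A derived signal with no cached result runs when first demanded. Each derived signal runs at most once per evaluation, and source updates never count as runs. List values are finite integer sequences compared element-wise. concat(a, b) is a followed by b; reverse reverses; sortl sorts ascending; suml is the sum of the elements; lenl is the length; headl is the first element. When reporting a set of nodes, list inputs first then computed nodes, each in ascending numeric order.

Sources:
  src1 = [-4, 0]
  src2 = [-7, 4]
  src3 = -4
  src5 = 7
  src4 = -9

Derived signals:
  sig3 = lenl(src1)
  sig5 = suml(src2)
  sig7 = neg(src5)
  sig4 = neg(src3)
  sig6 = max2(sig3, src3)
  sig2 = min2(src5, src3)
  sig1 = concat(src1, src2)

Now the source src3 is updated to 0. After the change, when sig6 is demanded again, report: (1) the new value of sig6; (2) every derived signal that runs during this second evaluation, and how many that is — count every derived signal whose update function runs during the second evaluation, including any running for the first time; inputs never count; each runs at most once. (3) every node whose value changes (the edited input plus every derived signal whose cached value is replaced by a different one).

First demand of the output computes:
  sig3 = lenl([-4, 0]) = 2
  sig6 = max2(2, -4) = 2

After the edit, cleaning proceeds:
  sig6: a read changed (src3 -4->0) — executes, giving 2 — identical to its old value.

Demanding sig6 again yields 2.
1 derived signals run: sig6.
The nodes whose values change: src3.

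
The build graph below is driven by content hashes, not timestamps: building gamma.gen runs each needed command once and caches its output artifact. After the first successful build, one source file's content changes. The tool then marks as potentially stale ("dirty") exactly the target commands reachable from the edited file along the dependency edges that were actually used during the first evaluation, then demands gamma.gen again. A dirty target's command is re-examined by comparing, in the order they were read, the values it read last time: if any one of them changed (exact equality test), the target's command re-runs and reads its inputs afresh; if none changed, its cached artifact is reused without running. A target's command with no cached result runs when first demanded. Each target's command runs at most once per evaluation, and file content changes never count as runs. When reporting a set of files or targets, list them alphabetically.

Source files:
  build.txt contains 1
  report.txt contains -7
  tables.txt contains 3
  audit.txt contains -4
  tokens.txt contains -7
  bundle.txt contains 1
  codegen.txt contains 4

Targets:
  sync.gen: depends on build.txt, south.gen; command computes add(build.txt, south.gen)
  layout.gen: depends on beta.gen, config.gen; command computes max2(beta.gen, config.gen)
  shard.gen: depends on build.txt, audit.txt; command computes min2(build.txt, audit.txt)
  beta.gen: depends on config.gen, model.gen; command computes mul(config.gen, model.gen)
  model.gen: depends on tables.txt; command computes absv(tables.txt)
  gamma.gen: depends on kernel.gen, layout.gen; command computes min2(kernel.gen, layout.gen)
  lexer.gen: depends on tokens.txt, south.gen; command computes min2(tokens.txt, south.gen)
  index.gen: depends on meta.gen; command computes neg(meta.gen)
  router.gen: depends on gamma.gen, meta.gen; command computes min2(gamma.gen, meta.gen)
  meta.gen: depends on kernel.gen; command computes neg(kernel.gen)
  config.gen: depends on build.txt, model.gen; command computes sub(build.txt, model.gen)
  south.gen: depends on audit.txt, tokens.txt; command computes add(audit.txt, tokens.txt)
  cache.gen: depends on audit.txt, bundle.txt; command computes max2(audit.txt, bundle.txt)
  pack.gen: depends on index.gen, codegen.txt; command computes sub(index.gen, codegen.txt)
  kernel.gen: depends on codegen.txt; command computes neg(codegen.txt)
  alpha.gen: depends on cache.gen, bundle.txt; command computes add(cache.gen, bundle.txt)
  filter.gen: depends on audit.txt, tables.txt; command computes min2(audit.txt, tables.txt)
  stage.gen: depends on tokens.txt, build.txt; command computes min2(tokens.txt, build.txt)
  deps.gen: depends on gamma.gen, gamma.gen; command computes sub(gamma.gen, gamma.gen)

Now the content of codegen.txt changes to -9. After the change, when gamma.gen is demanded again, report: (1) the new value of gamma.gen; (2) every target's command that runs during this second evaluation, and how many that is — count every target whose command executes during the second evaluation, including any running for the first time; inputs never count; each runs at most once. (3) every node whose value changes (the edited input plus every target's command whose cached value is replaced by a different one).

gamma.gen now evaluates to -2.
Run set: gamma.gen, kernel.gen (2 run).
Changed values: codegen.txt, gamma.gen, kernel.gen.

Initial pass — values computed on the first demand:
  kernel.gen = neg(4) = -4
  model.gen = absv(3) = 3
  config.gen = sub(1, 3) = -2
  beta.gen = mul(-2, 3) = -6
  layout.gen = max2(-6, -2) = -2
  gamma.gen = min2(-4, -2) = -4

Second demand — change propagation:
  kernel.gen: re-runs because codegen.txt 4->-9; new result 9.
  gamma.gen: re-runs because kernel.gen -4->9; new result -2.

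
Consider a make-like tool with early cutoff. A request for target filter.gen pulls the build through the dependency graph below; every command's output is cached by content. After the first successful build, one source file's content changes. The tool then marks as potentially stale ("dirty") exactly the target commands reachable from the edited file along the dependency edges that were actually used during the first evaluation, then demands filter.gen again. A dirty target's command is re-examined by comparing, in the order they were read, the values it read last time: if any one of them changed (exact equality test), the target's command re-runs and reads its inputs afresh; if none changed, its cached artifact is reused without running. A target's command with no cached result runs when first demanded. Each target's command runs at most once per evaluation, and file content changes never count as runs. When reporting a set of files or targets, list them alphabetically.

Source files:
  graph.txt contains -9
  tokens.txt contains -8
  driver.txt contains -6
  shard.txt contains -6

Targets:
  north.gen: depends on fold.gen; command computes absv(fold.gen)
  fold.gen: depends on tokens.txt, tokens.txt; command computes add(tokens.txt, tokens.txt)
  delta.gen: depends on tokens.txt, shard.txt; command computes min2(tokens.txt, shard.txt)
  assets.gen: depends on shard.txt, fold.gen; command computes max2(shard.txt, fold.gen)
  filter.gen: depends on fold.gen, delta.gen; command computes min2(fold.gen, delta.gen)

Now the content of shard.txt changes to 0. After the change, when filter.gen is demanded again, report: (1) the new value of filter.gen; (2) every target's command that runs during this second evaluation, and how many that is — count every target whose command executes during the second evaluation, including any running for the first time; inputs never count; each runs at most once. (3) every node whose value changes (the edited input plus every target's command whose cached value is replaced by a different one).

Demanding filter.gen again yields -16.
1 target commands run: delta.gen.
The nodes whose values change: shard.txt.
Note the absorption at delta.gen: it re-runs yet its value is the same, leaving the output's value untouched.

First demand of the output computes:
  delta.gen = min2(-8, -6) = -8
  fold.gen = add(-8, -8) = -16
  filter.gen = min2(-16, -8) = -16

After the edit, cleaning proceeds:
  delta.gen: a read changed (shard.txt -6->0) — executes, giving -8 — identical to its old value.
  filter.gen: dirty, but its reads are unchanged (fold.gen unchanged, delta.gen unchanged); cached -16 stands.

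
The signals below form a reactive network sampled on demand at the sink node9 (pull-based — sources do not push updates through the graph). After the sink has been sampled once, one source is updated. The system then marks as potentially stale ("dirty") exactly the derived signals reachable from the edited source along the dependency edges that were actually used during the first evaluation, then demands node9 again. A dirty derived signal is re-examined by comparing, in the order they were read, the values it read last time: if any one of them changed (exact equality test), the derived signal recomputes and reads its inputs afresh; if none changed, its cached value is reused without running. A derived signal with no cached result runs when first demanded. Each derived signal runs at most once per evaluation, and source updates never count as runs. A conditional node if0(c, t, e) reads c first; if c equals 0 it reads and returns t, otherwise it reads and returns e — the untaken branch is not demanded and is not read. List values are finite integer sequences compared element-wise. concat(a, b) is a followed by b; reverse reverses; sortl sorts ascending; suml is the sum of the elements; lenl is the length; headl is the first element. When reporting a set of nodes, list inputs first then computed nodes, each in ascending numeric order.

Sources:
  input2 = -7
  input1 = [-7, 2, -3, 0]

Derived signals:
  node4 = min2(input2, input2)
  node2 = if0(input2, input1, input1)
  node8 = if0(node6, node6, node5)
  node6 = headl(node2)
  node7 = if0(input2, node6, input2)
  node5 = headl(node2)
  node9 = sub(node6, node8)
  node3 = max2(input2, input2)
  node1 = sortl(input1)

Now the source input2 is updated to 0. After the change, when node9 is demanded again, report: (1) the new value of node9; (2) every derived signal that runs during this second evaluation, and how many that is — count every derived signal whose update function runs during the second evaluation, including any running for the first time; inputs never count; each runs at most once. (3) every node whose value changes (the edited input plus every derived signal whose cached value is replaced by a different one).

node9 now evaluates to 0.
Run set: node2 (1 run).
Changed values: input2.
The important point: node2 recomputes to an identical value, and the output ends up unchanged.

Initial pass — values computed on the first demand:
  node2 = if0(input2=-7 -> else branch input1) = [-7, 2, -3, 0]
  node5 = headl([-7, 2, -3, 0]) = -7
  node6 = headl([-7, 2, -3, 0]) = -7
  node8 = if0(node6=-7 -> else branch node5) = -7
  node9 = sub(-7, -7) = 0

Second demand — change propagation:
  node2: re-runs because input2 -7->0; new result [-7, 2, -3, 0] (unchanged).
  node5: re-examined; everything it read last time is the same (node2 unchanged) — cache -7 kept, no run.
  node6: re-examined; everything it read last time is the same (node2 unchanged) — cache -7 kept, no run.
  node8: re-examined; everything it read last time is the same (node6 unchanged, node5 unchanged) — cache -7 kept, no run.
  node9: re-examined; everything it read last time is the same (node6 unchanged, node8 unchanged) — cache 0 kept, no run.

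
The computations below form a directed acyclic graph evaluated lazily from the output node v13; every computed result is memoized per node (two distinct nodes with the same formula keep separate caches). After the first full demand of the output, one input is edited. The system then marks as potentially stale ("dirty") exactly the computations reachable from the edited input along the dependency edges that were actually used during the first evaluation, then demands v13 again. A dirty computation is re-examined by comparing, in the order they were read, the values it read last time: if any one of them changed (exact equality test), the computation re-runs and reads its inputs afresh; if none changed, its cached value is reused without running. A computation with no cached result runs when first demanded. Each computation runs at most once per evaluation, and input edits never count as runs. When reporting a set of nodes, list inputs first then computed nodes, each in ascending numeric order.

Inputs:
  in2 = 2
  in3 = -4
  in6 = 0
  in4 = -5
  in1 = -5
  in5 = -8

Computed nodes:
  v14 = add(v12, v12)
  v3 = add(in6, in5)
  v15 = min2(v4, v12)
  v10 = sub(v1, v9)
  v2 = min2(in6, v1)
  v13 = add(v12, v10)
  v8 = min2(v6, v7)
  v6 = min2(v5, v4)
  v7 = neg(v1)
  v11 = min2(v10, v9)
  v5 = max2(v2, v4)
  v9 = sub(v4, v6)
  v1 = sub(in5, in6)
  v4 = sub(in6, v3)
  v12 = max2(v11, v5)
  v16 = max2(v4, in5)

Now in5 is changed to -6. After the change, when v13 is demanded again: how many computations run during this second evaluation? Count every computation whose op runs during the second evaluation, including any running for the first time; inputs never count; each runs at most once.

11 computations run: v1, v2, v3, v4, v5, v6, v9, v10, v11, v12, v13.

First demand of the output computes:
  v1 = sub(-8, 0) = -8
  v2 = min2(0, -8) = -8
  v3 = add(0, -8) = -8
  v4 = sub(0, -8) = 8
  v5 = max2(-8, 8) = 8
  v6 = min2(8, 8) = 8
  v9 = sub(8, 8) = 0
  v10 = sub(-8, 0) = -8
  v11 = min2(-8, 0) = -8
  v12 = max2(-8, 8) = 8
  v13 = add(8, -8) = 0

After the edit, cleaning proceeds:
  v1: a read changed (in5 -8->-6) — executes, giving -6.
  v2: a read changed (v1 -8->-6) — executes, giving -6.
  v3: a read changed (in5 -8->-6) — executes, giving -6.
  v4: a read changed (v3 -8->-6) — executes, giving 6.
  v5: a read changed (v2 -8->-6; v4 8->6) — executes, giving 6.
  v6: a read changed (v5 8->6; v4 8->6) — executes, giving 6.
  v9: a read changed (v4 8->6; v6 8->6) — executes, giving 0 — identical to its old value.
  v10: a read changed (v1 -8->-6) — executes, giving -6.
  v11: a read changed (v10 -8->-6) — executes, giving -6.
  v12: a read changed (v11 -8->-6; v5 8->6) — executes, giving 6.
  v13: a read changed (v12 8->6; v10 -8->-6) — executes, giving 0 — identical to its old value.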